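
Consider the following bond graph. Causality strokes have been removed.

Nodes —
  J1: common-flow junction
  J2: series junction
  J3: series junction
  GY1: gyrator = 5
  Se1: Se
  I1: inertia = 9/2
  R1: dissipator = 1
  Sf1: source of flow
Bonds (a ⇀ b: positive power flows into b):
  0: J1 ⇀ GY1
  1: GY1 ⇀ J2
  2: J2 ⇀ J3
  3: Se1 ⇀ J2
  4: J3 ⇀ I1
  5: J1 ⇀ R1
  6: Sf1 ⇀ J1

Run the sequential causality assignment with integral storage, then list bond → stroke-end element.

bond 3 →J2  (Se1 fixes effort; stroke away)
bond 6 →Sf1  (source Sf1 imposes f)
bond 0 →J1  (1-jn J1 has f-setter on 6)
bond 5 →J1  (J1: bond 6 brought flow, rest push out)
bond 1 →J2  (GY1: gyrator matches bond 0)
bond 2 →J3  (J2: last free bond brings flow in)
bond 4 →I1  (J3 needs exactly one f-in)

#0 →J1
#1 →J2
#2 →J3
#3 →J2
#4 →I1
#5 →J1
#6 →Sf1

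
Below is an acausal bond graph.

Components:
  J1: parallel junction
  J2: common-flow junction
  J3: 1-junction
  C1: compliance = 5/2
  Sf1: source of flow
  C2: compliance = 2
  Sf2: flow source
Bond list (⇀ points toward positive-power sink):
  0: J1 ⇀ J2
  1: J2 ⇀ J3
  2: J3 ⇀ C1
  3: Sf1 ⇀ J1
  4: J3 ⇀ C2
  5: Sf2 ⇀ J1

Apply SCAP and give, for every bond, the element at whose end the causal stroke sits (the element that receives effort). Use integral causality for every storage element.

b0 →J1
b1 →J2
b2 →J3
b3 →Sf1
b4 →J3
b5 →Sf2

bond 3 |Sf1  (source Sf1 imposes f)
bond 5 |Sf2  (Sf2 fixes flow; stroke at Sf2)
bond 0 |J1  (J1 needs exactly one e-in)
bond 1 |J2  (common-f at J2 fixed by 0)
bond 2 |J3  (1-jn J3 has f-setter on 1)
bond 4 |J3  (common-f at J3 fixed by 1)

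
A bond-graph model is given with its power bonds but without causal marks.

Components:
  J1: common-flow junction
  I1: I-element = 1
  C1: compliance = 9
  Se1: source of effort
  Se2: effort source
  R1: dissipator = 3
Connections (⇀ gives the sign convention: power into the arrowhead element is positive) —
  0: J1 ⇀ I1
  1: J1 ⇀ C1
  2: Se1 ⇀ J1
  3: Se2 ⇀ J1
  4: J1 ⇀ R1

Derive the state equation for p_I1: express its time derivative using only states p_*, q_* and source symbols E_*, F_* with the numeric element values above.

b2 |J1  (source Se1 imposes e)
b3 |J1  (Se2 fixes effort; stroke away)
b0 |I1  (I1 integral (f out))
b1 |J1  (J1 flow already set via bond 0)
b4 |J1  (J1: bond 0 brought flow, rest push out)

dp_I1/dt = E_Se1 + E_Se2 - 3*p_I1 - q_C1/9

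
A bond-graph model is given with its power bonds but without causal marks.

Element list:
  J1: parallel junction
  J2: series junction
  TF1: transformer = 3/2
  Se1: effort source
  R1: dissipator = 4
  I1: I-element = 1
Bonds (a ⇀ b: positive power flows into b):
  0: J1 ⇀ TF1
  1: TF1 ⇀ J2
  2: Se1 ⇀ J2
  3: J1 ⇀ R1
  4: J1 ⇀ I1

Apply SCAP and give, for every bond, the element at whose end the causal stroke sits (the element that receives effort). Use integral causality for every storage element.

bond 0 |J1
bond 1 |TF1
bond 2 |J2
bond 3 |R1
bond 4 |I1

b2 stroke→J2  (source Se1 imposes e)
b1 stroke→TF1  (J2: last free bond brings flow in)
b0 stroke→J1  (TF TF1: opposite of bond 1)
b3 stroke→R1  (J1: bond 0 brought effort, rest push out)
b4 stroke→I1  (J1: bond 0 brought effort, rest push out)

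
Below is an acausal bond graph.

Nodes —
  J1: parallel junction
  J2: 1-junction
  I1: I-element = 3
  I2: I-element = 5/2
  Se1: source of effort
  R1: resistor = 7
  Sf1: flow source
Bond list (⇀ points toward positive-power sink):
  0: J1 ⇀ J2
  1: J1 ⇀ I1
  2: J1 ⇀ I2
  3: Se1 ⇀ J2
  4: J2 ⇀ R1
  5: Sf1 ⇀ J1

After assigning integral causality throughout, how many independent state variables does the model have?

bond 3 |J2  (Se1 (Se) sets effort on bond)
bond 5 |Sf1  (source Sf1 imposes f)
bond 1 |I1  (prefer integral on I1)
bond 2 |I2  (prefer integral on I2)
bond 0 |J1  (J1 needs exactly one e-in)
bond 4 |J2  (J2: bond 0 brought flow, rest push out)

2  (I1, I2 all integral)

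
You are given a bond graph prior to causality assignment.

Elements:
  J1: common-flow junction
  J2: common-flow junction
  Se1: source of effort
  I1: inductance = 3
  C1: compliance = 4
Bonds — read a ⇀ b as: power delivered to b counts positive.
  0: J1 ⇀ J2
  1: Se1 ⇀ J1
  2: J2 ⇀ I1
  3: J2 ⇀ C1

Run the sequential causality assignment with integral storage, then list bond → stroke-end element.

β1 |J1  (source Se1 imposes e)
β0 |J2  (J1 needs exactly one f-in)
β2 |I1  (I1: I, integral causality)
β3 |J2  (J2: bond 2 brought flow, rest push out)

β0 |J2
β1 |J1
β2 |I1
β3 |J2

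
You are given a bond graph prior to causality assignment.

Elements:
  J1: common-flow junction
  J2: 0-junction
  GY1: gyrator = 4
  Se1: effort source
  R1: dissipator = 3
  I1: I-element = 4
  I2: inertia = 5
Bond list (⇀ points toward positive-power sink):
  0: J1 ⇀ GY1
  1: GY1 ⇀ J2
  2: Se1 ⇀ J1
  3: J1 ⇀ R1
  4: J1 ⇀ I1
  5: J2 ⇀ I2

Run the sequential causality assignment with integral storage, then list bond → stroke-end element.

#2 |J1  (Se1 (Se) sets effort on bond)
#4 |I1  (I1: I, integral causality)
#0 |J1  (1-jn J1 has f-setter on 4)
#3 |J1  (J1 flow already set via bond 4)
#1 |J2  (GY GY1: same side as bond 0)
#5 |I2  (J2: bond 1 brought effort, rest push out)

bond 0 stroke→J1
bond 1 stroke→J2
bond 2 stroke→J1
bond 3 stroke→J1
bond 4 stroke→I1
bond 5 stroke→I2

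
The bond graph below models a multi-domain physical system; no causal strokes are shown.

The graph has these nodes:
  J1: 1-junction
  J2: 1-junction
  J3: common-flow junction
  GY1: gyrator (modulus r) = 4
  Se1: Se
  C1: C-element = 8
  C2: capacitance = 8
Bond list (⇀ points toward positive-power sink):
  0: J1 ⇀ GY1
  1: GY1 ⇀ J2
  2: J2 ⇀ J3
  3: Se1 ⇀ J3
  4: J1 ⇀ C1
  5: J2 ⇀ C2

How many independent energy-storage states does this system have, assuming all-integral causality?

#3 stroke→J3  (source Se1 imposes e)
#2 stroke→J2  (J3 needs exactly one f-in)
#4 stroke→J1  (C1: C, integral causality)
#0 stroke→GY1  (J1 needs exactly one f-in)
#1 stroke→GY1  (through GY1, causality inverts; strokes same side of GY1)
#5 stroke→J2  (J2: bond 1 brought flow, rest push out)

2  (C1, C2 all integral)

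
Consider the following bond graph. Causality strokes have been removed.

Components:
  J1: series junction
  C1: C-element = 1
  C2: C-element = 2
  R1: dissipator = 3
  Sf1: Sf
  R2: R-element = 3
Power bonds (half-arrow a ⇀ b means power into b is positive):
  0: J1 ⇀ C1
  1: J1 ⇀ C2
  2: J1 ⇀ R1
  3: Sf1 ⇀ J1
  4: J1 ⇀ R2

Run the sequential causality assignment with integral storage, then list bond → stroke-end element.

bond 3 →Sf1  (Sf1 fixes flow; stroke at Sf1)
bond 0 →J1  (J1 flow already set via bond 3)
bond 1 →J1  (1-jn J1 has f-setter on 3)
bond 2 →J1  (common-f at J1 fixed by 3)
bond 4 →J1  (J1: bond 3 brought flow, rest push out)

bond 0 |J1
bond 1 |J1
bond 2 |J1
bond 3 |Sf1
bond 4 |J1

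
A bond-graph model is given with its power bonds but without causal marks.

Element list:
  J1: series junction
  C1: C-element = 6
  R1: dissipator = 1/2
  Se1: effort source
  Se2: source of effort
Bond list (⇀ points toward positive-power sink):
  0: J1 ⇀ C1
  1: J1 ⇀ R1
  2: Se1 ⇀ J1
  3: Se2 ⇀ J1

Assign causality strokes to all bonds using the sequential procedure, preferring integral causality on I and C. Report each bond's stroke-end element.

#2 stroke at J1  (Se1 fixes effort; stroke away)
#3 stroke at J1  (Se2: effort source, stroke at far end)
#0 stroke at J1  (prefer integral on C1)
#1 stroke at R1  (closing 1-jn rule on J1)

bond 0 stroke→J1
bond 1 stroke→R1
bond 2 stroke→J1
bond 3 stroke→J1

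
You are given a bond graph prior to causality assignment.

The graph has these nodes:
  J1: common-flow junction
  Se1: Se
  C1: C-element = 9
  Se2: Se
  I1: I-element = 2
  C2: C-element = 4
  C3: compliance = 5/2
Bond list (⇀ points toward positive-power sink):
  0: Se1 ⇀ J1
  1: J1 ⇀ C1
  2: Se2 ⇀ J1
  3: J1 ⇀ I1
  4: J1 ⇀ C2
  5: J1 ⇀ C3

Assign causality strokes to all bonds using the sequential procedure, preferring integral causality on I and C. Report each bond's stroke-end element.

b0 →J1
b1 →J1
b2 →J1
b3 →I1
b4 →J1
b5 →J1

b0 stroke at J1  (source Se1 imposes e)
b2 stroke at J1  (Se2 (Se) sets effort on bond)
b1 stroke at J1  (prefer integral on C1)
b3 stroke at I1  (I1 outputs flow p/I1)
b4 stroke at J1  (common-f at J1 fixed by 3)
b5 stroke at J1  (J1: bond 3 brought flow, rest push out)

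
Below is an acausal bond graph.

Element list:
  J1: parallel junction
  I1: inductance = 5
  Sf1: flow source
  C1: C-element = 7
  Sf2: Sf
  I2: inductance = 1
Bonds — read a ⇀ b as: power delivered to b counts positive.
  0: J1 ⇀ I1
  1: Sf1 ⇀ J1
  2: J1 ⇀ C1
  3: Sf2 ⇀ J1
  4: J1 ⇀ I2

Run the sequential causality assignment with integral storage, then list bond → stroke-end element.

#0 →I1
#1 →Sf1
#2 →J1
#3 →Sf2
#4 →I2

β1 stroke→Sf1  (Sf1 fixes flow; stroke at Sf1)
β3 stroke→Sf2  (Sf2: flow source, stroke at near end)
β0 stroke→I1  (prefer integral on I1)
β2 stroke→J1  (C1 integral (e out))
β4 stroke→I2  (J1 effort already set via bond 2)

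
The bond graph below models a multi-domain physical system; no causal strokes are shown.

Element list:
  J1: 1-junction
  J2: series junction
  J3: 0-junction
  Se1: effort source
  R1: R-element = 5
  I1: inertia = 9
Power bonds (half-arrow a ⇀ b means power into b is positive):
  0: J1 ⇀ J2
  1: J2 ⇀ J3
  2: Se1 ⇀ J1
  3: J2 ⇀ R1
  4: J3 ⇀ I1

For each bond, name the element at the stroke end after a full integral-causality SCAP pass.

#0 |J2
#1 |J3
#2 |J1
#3 |J2
#4 |I1

β2 |J1  (Se1 (Se) sets effort on bond)
β0 |J2  (only one flow-in slot at J1)
β4 |I1  (I1: I, integral causality)
β1 |J3  (J3 needs exactly one e-in)
β3 |J2  (1-jn J2 has f-setter on 1)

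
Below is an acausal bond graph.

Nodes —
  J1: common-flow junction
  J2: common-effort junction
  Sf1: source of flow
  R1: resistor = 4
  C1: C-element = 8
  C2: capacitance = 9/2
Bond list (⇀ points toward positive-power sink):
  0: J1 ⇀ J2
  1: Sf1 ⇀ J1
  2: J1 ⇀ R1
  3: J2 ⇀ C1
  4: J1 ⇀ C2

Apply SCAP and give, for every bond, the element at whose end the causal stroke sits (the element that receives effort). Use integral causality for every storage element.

β0 |J1
β1 |Sf1
β2 |J1
β3 |J2
β4 |J1

β1 stroke→Sf1  (source Sf1 imposes f)
β0 stroke→J1  (1-jn J1 has f-setter on 1)
β2 stroke→J1  (1-jn J1 has f-setter on 1)
β4 stroke→J1  (J1: bond 1 brought flow, rest push out)
β3 stroke→J2  (J2 needs exactly one e-in)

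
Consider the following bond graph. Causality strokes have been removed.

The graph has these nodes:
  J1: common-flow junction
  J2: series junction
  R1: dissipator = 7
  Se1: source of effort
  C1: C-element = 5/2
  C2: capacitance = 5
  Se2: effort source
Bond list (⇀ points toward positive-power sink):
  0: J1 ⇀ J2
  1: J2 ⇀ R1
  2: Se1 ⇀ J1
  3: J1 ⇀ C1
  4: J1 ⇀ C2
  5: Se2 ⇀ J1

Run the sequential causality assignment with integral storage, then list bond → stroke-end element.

bond 2 →J1  (Se1 fixes effort; stroke away)
bond 5 →J1  (source Se2 imposes e)
bond 3 →J1  (C1: C, integral causality)
bond 4 →J1  (C2 outputs effort q/C2)
bond 0 →J2  (J1 needs exactly one f-in)
bond 1 →R1  (closing 1-jn rule on J2)

b0 stroke→J2
b1 stroke→R1
b2 stroke→J1
b3 stroke→J1
b4 stroke→J1
b5 stroke→J1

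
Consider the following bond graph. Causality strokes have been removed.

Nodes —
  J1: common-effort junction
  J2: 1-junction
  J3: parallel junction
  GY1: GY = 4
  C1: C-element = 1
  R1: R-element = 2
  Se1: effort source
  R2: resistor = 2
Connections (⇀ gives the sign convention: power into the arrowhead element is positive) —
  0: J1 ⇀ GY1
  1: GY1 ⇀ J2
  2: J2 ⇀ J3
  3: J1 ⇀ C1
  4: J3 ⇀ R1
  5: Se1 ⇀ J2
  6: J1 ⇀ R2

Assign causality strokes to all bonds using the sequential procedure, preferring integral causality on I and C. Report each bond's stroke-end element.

b0 →GY1
b1 →GY1
b2 →J2
b3 →J1
b4 →J3
b5 →J2
b6 →R2

b5 stroke→J2  (Se1 (Se) sets effort on bond)
b3 stroke→J1  (prefer integral on C1)
b0 stroke→GY1  (common-e at J1 fixed by 3)
b6 stroke→R2  (common-e at J1 fixed by 3)
b1 stroke→GY1  (GY1 both-in/both-out from 0)
b2 stroke→J2  (J2 flow already set via bond 1)
b4 stroke→J3  (J3 needs exactly one e-in)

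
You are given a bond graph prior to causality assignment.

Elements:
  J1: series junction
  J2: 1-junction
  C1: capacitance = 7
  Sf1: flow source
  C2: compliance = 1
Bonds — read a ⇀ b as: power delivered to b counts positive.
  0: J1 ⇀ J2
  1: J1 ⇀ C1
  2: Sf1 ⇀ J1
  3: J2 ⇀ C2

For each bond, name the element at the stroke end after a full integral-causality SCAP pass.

b2 →Sf1  (Sf1 (Sf) sets flow on bond)
b0 →J1  (1-jn J1 has f-setter on 2)
b1 →J1  (common-f at J1 fixed by 2)
b3 →J2  (J2: bond 0 brought flow, rest push out)

bond 0 →J1
bond 1 →J1
bond 2 →Sf1
bond 3 →J2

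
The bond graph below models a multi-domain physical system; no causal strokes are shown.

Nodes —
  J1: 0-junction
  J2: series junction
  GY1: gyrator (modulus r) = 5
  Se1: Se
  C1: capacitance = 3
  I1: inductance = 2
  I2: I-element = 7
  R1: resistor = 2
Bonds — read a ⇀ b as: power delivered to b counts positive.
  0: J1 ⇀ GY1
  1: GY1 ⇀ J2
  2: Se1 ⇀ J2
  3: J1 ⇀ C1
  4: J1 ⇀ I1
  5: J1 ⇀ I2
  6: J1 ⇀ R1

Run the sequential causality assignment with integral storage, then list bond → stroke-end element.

β2 →J2  (source Se1 imposes e)
β1 →GY1  (only one flow-in slot at J2)
β0 →GY1  (GY GY1: same side as bond 1)
β3 →J1  (C1 outputs effort q/C1)
β4 →I1  (J1: bond 3 brought effort, rest push out)
β5 →I2  (common-e at J1 fixed by 3)
β6 →R1  (J1: bond 3 brought effort, rest push out)

bond 0 stroke at GY1
bond 1 stroke at GY1
bond 2 stroke at J2
bond 3 stroke at J1
bond 4 stroke at I1
bond 5 stroke at I2
bond 6 stroke at R1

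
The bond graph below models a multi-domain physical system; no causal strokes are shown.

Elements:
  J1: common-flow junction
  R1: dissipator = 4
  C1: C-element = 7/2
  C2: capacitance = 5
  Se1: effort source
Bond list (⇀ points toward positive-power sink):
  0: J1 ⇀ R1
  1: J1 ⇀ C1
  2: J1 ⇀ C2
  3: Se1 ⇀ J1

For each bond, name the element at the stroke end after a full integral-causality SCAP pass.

β3 stroke→J1  (Se1 fixes effort; stroke away)
β1 stroke→J1  (prefer integral on C1)
β2 stroke→J1  (C2 outputs effort q/C2)
β0 stroke→R1  (closing 1-jn rule on J1)

#0 →R1
#1 →J1
#2 →J1
#3 →J1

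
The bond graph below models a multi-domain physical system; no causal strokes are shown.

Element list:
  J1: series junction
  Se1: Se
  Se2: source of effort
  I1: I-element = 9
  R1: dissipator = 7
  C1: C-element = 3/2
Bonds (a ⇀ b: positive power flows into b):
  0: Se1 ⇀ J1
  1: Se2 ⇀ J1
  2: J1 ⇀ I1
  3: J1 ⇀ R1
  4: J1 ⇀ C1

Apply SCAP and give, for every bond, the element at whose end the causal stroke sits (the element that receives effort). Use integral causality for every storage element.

#0 →J1
#1 →J1
#2 →I1
#3 →J1
#4 →J1

β0 |J1  (source Se1 imposes e)
β1 |J1  (Se2 (Se) sets effort on bond)
β2 |I1  (I1 outputs flow p/I1)
β3 |J1  (J1: bond 2 brought flow, rest push out)
β4 |J1  (J1: bond 2 brought flow, rest push out)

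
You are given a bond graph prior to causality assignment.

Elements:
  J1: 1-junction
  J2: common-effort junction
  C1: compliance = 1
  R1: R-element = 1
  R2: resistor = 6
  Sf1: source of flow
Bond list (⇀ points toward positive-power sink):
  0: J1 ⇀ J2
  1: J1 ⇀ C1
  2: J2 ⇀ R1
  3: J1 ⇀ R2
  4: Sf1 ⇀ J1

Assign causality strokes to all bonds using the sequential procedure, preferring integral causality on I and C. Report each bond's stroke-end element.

β4 |Sf1  (Sf1 (Sf) sets flow on bond)
β0 |J1  (J1 flow already set via bond 4)
β1 |J1  (J1 flow already set via bond 4)
β3 |J1  (J1: bond 4 brought flow, rest push out)
β2 |J2  (J2 needs exactly one e-in)

β0 →J1
β1 →J1
β2 →J2
β3 →J1
β4 →Sf1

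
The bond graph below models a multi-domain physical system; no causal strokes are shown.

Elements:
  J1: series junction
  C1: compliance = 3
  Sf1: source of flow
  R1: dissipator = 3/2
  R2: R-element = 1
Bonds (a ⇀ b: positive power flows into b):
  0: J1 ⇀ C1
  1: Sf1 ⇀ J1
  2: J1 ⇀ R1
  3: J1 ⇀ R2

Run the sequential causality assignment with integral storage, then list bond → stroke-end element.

β1 stroke at Sf1  (Sf1 fixes flow; stroke at Sf1)
β0 stroke at J1  (J1 flow already set via bond 1)
β2 stroke at J1  (J1 flow already set via bond 1)
β3 stroke at J1  (J1: bond 1 brought flow, rest push out)

b0 stroke→J1
b1 stroke→Sf1
b2 stroke→J1
b3 stroke→J1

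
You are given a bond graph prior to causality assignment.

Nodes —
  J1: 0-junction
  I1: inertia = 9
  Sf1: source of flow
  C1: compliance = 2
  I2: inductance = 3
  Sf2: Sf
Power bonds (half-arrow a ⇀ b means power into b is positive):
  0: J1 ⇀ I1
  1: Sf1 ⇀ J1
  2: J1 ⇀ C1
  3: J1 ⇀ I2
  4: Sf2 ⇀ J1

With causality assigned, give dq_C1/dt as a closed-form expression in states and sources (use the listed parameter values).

dq_C1/dt = F_Sf1 + F_Sf2 - p_I1/9 - p_I2/3

b1 |Sf1  (Sf1 (Sf) sets flow on bond)
b4 |Sf2  (Sf2 fixes flow; stroke at Sf2)
b0 |I1  (I1 integral (f out))
b2 |J1  (C1: C, integral causality)
b3 |I2  (common-e at J1 fixed by 2)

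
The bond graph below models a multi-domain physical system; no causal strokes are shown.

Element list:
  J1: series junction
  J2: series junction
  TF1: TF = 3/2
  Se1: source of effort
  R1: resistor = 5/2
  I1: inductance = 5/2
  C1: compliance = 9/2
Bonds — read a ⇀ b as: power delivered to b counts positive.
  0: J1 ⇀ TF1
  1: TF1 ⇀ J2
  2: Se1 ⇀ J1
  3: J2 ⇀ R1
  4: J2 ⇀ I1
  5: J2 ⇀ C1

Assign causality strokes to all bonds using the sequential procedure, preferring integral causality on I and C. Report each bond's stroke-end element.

β2 stroke at J1  (source Se1 imposes e)
β0 stroke at TF1  (closing 1-jn rule on J1)
β1 stroke at J2  (through TF1, causality passes straight; one stroke at TF1)
β4 stroke at I1  (prefer integral on I1)
β3 stroke at J2  (J2: bond 4 brought flow, rest push out)
β5 stroke at J2  (common-f at J2 fixed by 4)

bond 0 |TF1
bond 1 |J2
bond 2 |J1
bond 3 |J2
bond 4 |I1
bond 5 |J2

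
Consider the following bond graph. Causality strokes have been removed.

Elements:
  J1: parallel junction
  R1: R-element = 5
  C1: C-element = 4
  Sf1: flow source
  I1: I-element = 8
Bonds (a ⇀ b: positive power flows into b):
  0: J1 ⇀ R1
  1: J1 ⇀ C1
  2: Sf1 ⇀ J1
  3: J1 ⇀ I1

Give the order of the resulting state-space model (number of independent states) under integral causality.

2  (C1, I1 all integral)

b2 |Sf1  (Sf1: flow source, stroke at near end)
b1 |J1  (C1 outputs effort q/C1)
b0 |R1  (0-jn J1 has e-setter on 1)
b3 |I1  (J1 effort already set via bond 1)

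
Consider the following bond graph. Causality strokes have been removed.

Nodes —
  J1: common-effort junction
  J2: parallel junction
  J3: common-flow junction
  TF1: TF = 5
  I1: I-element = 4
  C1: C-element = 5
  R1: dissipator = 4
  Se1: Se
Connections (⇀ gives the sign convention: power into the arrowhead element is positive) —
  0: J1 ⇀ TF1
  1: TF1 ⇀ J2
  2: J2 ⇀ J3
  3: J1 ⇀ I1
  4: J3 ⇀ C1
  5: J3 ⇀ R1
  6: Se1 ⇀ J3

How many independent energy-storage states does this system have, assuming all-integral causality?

2  (C1, I1 all integral)

β6 |J3  (source Se1 imposes e)
β3 |I1  (prefer integral on I1)
β0 |J1  (J1: last free bond brings effort in)
β1 |TF1  (TF1: transformer flips bond 0)
β2 |J2  (J2: last free bond brings effort in)
β4 |J3  (J3 flow already set via bond 2)
β5 |J3  (1-jn J3 has f-setter on 2)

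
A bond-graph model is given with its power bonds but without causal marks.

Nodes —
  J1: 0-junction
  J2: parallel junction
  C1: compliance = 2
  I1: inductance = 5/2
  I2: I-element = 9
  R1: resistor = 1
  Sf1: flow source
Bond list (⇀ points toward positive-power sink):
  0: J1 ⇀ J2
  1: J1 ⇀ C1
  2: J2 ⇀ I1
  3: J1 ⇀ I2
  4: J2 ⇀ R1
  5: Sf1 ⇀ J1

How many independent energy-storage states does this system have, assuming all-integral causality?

#5 stroke→Sf1  (source Sf1 imposes f)
#1 stroke→J1  (prefer integral on C1)
#0 stroke→J2  (J1 effort already set via bond 1)
#3 stroke→I2  (0-jn J1 has e-setter on 1)
#2 stroke→I1  (0-jn J2 has e-setter on 0)
#4 stroke→R1  (common-e at J2 fixed by 0)

3  (C1, I1, I2 all integral)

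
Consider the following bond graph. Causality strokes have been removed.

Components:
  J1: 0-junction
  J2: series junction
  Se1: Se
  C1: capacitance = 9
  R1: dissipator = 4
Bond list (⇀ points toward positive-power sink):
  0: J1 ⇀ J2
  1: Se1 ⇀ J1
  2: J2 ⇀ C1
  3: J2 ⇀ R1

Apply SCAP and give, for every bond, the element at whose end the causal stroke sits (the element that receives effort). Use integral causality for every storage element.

β0 →J2
β1 →J1
β2 →J2
β3 →R1

b1 stroke→J1  (source Se1 imposes e)
b0 stroke→J2  (J1 effort already set via bond 1)
b2 stroke→J2  (C1: C, integral causality)
b3 stroke→R1  (J2: last free bond brings flow in)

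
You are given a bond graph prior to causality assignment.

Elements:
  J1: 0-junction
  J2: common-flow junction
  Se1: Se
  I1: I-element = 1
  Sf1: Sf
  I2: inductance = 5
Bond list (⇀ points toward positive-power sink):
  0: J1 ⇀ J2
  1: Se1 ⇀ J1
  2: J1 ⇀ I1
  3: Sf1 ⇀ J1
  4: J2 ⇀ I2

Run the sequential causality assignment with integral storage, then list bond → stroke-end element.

β1 stroke at J1  (Se1: effort source, stroke at far end)
β3 stroke at Sf1  (Sf1 (Sf) sets flow on bond)
β0 stroke at J2  (J1: bond 1 brought effort, rest push out)
β2 stroke at I1  (J1: bond 1 brought effort, rest push out)
β4 stroke at I2  (only one flow-in slot at J2)

b0 →J2
b1 →J1
b2 →I1
b3 →Sf1
b4 →I2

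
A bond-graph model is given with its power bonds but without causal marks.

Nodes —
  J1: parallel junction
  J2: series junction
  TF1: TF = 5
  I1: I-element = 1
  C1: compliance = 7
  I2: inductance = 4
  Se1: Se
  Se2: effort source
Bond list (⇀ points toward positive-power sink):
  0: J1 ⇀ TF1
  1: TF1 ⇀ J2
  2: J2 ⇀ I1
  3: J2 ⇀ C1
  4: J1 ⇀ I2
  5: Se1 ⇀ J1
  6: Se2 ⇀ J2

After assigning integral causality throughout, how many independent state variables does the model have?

3  (C1, I1, I2 all integral)

β5 |J1  (source Se1 imposes e)
β6 |J2  (source Se2 imposes e)
β0 |TF1  (common-e at J1 fixed by 5)
β4 |I2  (0-jn J1 has e-setter on 5)
β1 |J2  (TF TF1: opposite of bond 0)
β2 |I1  (I1: I, integral causality)
β3 |J2  (1-jn J2 has f-setter on 2)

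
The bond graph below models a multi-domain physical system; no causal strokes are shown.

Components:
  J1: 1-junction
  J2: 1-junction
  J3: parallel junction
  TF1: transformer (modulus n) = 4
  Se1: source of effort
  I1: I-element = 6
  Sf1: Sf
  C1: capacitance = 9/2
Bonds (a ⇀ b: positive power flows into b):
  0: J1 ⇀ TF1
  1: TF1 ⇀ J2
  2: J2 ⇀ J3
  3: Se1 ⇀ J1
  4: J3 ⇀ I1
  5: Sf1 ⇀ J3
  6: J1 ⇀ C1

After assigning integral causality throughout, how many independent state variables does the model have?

2  (C1, I1 all integral)

#3 stroke at J1  (Se1: effort source, stroke at far end)
#5 stroke at Sf1  (Sf1 fixes flow; stroke at Sf1)
#4 stroke at I1  (prefer integral on I1)
#2 stroke at J3  (only one effort-in slot at J3)
#1 stroke at J2  (J2: bond 2 brought flow, rest push out)
#0 stroke at TF1  (TF TF1: opposite of bond 1)
#6 stroke at J1  (common-f at J1 fixed by 0)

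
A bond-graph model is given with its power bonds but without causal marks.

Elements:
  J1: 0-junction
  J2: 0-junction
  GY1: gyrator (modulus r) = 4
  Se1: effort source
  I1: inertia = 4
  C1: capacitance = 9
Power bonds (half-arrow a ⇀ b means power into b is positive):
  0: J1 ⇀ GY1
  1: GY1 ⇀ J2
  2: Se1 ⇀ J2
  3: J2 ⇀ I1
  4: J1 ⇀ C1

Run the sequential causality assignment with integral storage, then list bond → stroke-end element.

bond 2 stroke at J2  (Se1 fixes effort; stroke away)
bond 1 stroke at GY1  (0-jn J2 has e-setter on 2)
bond 3 stroke at I1  (common-e at J2 fixed by 2)
bond 0 stroke at GY1  (through GY1, causality inverts; strokes same side of GY1)
bond 4 stroke at J1  (J1: last free bond brings effort in)

β0 →GY1
β1 →GY1
β2 →J2
β3 →I1
β4 →J1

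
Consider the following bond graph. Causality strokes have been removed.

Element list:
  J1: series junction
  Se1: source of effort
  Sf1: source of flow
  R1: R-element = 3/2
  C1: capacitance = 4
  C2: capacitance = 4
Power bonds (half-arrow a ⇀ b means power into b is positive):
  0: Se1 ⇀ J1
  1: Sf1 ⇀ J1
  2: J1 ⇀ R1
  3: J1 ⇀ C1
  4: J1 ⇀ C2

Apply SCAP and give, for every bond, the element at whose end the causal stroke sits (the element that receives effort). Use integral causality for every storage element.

β0 stroke→J1  (Se1: effort source, stroke at far end)
β1 stroke→Sf1  (Sf1: flow source, stroke at near end)
β2 stroke→J1  (1-jn J1 has f-setter on 1)
β3 stroke→J1  (common-f at J1 fixed by 1)
β4 stroke→J1  (J1 flow already set via bond 1)

bond 0 stroke at J1
bond 1 stroke at Sf1
bond 2 stroke at J1
bond 3 stroke at J1
bond 4 stroke at J1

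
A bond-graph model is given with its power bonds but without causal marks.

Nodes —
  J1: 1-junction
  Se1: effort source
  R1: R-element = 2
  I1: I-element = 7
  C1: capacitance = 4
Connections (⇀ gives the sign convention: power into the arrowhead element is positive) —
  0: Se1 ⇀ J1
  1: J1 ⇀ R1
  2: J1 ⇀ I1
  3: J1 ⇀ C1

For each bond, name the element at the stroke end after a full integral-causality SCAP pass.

bond 0 stroke at J1
bond 1 stroke at J1
bond 2 stroke at I1
bond 3 stroke at J1

bond 0 stroke→J1  (source Se1 imposes e)
bond 2 stroke→I1  (I1: I, integral causality)
bond 1 stroke→J1  (1-jn J1 has f-setter on 2)
bond 3 stroke→J1  (J1 flow already set via bond 2)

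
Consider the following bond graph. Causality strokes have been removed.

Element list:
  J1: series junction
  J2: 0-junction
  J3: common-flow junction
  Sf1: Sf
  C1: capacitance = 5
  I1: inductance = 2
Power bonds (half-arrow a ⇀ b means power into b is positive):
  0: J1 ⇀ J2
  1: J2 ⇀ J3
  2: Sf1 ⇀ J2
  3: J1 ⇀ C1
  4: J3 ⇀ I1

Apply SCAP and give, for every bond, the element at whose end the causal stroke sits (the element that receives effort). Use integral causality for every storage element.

#0 stroke→J2
#1 stroke→J3
#2 stroke→Sf1
#3 stroke→J1
#4 stroke→I1

bond 2 |Sf1  (Sf1 fixes flow; stroke at Sf1)
bond 3 |J1  (prefer integral on C1)
bond 0 |J2  (J1: last free bond brings flow in)
bond 1 |J3  (common-e at J2 fixed by 0)
bond 4 |I1  (closing 1-jn rule on J3)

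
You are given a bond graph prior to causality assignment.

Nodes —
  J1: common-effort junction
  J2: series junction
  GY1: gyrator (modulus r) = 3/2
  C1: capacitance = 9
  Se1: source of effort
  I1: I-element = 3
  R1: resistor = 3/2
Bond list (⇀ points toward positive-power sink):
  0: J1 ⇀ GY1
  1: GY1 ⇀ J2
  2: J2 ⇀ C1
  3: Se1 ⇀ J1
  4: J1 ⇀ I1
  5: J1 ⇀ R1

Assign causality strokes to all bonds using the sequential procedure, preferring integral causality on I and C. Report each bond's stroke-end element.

#3 →J1  (source Se1 imposes e)
#0 →GY1  (J1 effort already set via bond 3)
#4 →I1  (common-e at J1 fixed by 3)
#5 →R1  (J1: bond 3 brought effort, rest push out)
#1 →GY1  (through GY1, causality inverts; strokes same side of GY1)
#2 →J2  (J2: bond 1 brought flow, rest push out)

#0 |GY1
#1 |GY1
#2 |J2
#3 |J1
#4 |I1
#5 |R1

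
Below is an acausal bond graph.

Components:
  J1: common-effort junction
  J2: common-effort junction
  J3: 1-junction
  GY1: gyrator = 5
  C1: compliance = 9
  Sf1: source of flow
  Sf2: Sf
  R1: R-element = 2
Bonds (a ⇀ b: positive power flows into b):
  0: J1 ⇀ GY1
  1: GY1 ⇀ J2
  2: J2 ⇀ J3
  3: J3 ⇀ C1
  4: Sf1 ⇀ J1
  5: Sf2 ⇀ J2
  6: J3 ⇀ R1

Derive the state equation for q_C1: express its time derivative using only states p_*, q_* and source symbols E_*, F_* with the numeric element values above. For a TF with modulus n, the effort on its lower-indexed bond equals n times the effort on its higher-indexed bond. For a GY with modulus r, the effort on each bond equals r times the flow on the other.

#4 stroke→Sf1  (Sf1: flow source, stroke at near end)
#5 stroke→Sf2  (Sf2 (Sf) sets flow on bond)
#0 stroke→J1  (closing 0-jn rule on J1)
#1 stroke→J2  (GY1: gyrator matches bond 0)
#2 stroke→J3  (J2 effort already set via bond 1)
#3 stroke→J3  (C1 outputs effort q/C1)
#6 stroke→R1  (only one flow-in slot at J3)

dq_C1/dt = 5*F_Sf1/2 - q_C1/18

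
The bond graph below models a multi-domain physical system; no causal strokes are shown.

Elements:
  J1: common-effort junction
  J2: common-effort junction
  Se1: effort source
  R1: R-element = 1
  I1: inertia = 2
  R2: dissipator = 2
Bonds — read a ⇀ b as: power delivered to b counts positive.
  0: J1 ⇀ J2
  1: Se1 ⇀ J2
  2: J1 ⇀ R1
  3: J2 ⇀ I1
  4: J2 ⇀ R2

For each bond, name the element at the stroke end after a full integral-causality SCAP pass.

bond 0 stroke→J1
bond 1 stroke→J2
bond 2 stroke→R1
bond 3 stroke→I1
bond 4 stroke→R2

#1 |J2  (Se1: effort source, stroke at far end)
#0 |J1  (J2 effort already set via bond 1)
#3 |I1  (J2: bond 1 brought effort, rest push out)
#4 |R2  (common-e at J2 fixed by 1)
#2 |R1  (common-e at J1 fixed by 0)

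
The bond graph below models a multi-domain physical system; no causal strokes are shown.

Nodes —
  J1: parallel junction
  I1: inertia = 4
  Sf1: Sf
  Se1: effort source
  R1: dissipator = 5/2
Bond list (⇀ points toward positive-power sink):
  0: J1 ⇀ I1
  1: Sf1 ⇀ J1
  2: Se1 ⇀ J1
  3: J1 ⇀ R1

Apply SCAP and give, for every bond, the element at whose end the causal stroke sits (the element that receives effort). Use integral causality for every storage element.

#1 |Sf1  (Sf1: flow source, stroke at near end)
#2 |J1  (Se1: effort source, stroke at far end)
#0 |I1  (J1 effort already set via bond 2)
#3 |R1  (J1 effort already set via bond 2)

b0 stroke at I1
b1 stroke at Sf1
b2 stroke at J1
b3 stroke at R1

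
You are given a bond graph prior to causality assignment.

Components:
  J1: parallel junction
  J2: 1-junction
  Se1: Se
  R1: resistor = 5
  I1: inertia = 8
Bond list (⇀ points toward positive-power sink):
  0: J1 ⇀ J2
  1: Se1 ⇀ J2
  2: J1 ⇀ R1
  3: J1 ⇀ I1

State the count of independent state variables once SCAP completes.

1  (I1 all integral)

bond 1 stroke at J2  (Se1 fixes effort; stroke away)
bond 0 stroke at J1  (only one flow-in slot at J2)
bond 2 stroke at R1  (J1: bond 0 brought effort, rest push out)
bond 3 stroke at I1  (common-e at J1 fixed by 0)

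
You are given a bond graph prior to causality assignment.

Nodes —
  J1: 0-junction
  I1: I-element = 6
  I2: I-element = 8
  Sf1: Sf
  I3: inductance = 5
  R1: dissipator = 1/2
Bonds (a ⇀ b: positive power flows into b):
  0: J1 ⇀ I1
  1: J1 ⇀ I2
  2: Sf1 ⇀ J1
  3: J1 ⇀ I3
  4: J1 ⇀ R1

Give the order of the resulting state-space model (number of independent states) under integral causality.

3  (I1, I2, I3 all integral)

bond 2 →Sf1  (Sf1 (Sf) sets flow on bond)
bond 0 →I1  (I1 outputs flow p/I1)
bond 1 →I2  (I2: I, integral causality)
bond 3 →I3  (I3: I, integral causality)
bond 4 →J1  (closing 0-jn rule on J1)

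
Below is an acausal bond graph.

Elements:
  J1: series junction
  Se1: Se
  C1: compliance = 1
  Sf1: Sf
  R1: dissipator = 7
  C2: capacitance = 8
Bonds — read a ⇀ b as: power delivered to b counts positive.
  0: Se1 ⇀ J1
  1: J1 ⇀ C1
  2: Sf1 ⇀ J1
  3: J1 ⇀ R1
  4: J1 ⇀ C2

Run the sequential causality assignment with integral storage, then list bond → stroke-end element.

b0 stroke→J1
b1 stroke→J1
b2 stroke→Sf1
b3 stroke→J1
b4 stroke→J1

b0 |J1  (Se1: effort source, stroke at far end)
b2 |Sf1  (source Sf1 imposes f)
b1 |J1  (J1: bond 2 brought flow, rest push out)
b3 |J1  (common-f at J1 fixed by 2)
b4 |J1  (common-f at J1 fixed by 2)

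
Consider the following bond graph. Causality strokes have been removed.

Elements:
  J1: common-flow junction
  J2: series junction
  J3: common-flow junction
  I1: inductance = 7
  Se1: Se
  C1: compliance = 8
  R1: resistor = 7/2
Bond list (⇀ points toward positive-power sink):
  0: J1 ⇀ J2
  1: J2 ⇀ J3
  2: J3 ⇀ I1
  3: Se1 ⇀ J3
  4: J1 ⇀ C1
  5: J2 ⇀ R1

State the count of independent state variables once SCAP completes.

b3 |J3  (Se1 fixes effort; stroke away)
b2 |I1  (I1: I, integral causality)
b1 |J3  (common-f at J3 fixed by 2)
b0 |J2  (1-jn J2 has f-setter on 1)
b5 |J2  (common-f at J2 fixed by 1)
b4 |J1  (J1 flow already set via bond 0)

2  (C1, I1 all integral)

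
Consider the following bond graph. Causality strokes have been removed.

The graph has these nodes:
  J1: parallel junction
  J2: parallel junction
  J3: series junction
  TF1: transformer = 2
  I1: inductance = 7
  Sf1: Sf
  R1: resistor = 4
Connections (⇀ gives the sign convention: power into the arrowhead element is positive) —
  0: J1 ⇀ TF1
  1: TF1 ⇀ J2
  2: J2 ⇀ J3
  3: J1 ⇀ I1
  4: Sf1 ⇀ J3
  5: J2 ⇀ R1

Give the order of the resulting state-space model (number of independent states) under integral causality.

bond 4 stroke at Sf1  (Sf1: flow source, stroke at near end)
bond 2 stroke at J3  (J3 flow already set via bond 4)
bond 3 stroke at I1  (I1: I, integral causality)
bond 0 stroke at J1  (closing 0-jn rule on J1)
bond 1 stroke at TF1  (through TF1, causality passes straight; one stroke at TF1)
bond 5 stroke at J2  (J2 needs exactly one e-in)

1  (I1 all integral)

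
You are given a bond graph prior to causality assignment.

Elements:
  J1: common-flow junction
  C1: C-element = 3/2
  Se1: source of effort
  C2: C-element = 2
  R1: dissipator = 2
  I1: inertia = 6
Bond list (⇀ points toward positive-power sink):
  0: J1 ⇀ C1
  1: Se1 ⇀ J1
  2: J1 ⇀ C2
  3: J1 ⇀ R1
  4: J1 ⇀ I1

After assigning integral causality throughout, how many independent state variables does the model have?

3  (C1, C2, I1 all integral)

#1 →J1  (Se1 fixes effort; stroke away)
#0 →J1  (C1: C, integral causality)
#2 →J1  (C2 integral (e out))
#4 →I1  (I1 integral (f out))
#3 →J1  (J1: bond 4 brought flow, rest push out)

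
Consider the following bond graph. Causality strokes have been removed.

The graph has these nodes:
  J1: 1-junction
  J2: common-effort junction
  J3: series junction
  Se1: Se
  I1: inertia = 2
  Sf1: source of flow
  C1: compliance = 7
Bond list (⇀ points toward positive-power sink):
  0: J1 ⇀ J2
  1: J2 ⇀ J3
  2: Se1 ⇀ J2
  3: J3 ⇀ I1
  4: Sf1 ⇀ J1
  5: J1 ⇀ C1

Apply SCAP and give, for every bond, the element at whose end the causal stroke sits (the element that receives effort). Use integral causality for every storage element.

β0 stroke→J1
β1 stroke→J3
β2 stroke→J2
β3 stroke→I1
β4 stroke→Sf1
β5 stroke→J1

bond 2 |J2  (source Se1 imposes e)
bond 4 |Sf1  (Sf1: flow source, stroke at near end)
bond 0 |J1  (common-f at J1 fixed by 4)
bond 5 |J1  (J1 flow already set via bond 4)
bond 1 |J3  (0-jn J2 has e-setter on 2)
bond 3 |I1  (only one flow-in slot at J3)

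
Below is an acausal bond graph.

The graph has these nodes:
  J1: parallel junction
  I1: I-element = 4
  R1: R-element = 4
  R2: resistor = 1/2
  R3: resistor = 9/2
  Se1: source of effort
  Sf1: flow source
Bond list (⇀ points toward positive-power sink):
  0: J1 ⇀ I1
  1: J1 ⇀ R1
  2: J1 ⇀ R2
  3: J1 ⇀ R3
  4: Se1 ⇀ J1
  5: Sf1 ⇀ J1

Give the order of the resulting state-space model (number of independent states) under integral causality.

1  (I1 all integral)

#4 stroke at J1  (source Se1 imposes e)
#5 stroke at Sf1  (Sf1: flow source, stroke at near end)
#0 stroke at I1  (common-e at J1 fixed by 4)
#1 stroke at R1  (J1: bond 4 brought effort, rest push out)
#2 stroke at R2  (J1 effort already set via bond 4)
#3 stroke at R3  (common-e at J1 fixed by 4)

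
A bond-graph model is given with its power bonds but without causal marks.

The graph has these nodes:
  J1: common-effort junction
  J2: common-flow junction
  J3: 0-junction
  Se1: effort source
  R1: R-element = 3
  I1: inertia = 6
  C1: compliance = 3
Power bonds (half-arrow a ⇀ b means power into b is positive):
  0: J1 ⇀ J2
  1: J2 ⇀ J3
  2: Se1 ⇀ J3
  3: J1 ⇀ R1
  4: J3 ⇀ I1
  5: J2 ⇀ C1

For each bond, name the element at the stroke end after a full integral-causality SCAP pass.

β0 stroke at J1
β1 stroke at J2
β2 stroke at J3
β3 stroke at R1
β4 stroke at I1
β5 stroke at J2

b2 |J3  (Se1 (Se) sets effort on bond)
b1 |J2  (0-jn J3 has e-setter on 2)
b4 |I1  (0-jn J3 has e-setter on 2)
b5 |J2  (C1 outputs effort q/C1)
b0 |J1  (J2: last free bond brings flow in)
b3 |R1  (J1 effort already set via bond 0)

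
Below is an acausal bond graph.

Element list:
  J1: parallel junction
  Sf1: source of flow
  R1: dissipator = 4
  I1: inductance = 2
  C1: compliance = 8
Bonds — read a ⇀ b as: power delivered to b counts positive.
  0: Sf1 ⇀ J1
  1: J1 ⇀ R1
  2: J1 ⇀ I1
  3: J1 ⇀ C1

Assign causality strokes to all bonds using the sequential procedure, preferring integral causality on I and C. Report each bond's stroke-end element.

bond 0 stroke→Sf1
bond 1 stroke→R1
bond 2 stroke→I1
bond 3 stroke→J1

b0 →Sf1  (Sf1: flow source, stroke at near end)
b2 →I1  (prefer integral on I1)
b3 →J1  (C1: C, integral causality)
b1 →R1  (J1: bond 3 brought effort, rest push out)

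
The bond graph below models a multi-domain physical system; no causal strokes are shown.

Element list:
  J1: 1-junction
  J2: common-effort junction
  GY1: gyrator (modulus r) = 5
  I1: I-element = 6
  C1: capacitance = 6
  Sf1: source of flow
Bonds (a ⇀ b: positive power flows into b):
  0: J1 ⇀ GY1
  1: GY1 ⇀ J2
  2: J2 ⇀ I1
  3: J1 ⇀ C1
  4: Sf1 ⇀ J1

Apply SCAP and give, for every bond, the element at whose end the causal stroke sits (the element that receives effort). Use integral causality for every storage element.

bond 0 stroke at J1
bond 1 stroke at J2
bond 2 stroke at I1
bond 3 stroke at J1
bond 4 stroke at Sf1

#4 stroke at Sf1  (Sf1: flow source, stroke at near end)
#0 stroke at J1  (common-f at J1 fixed by 4)
#3 stroke at J1  (J1: bond 4 brought flow, rest push out)
#1 stroke at J2  (GY1 both-in/both-out from 0)
#2 stroke at I1  (J2 effort already set via bond 1)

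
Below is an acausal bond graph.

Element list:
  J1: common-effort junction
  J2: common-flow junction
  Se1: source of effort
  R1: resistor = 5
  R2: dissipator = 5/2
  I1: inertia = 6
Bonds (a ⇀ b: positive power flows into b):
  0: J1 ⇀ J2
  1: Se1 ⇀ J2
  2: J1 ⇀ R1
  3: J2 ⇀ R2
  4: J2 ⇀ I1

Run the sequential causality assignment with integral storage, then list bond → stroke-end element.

b0 stroke at J2
b1 stroke at J2
b2 stroke at J1
b3 stroke at J2
b4 stroke at I1

bond 1 →J2  (Se1 fixes effort; stroke away)
bond 4 →I1  (I1 integral (f out))
bond 0 →J2  (1-jn J2 has f-setter on 4)
bond 3 →J2  (common-f at J2 fixed by 4)
bond 2 →J1  (closing 0-jn rule on J1)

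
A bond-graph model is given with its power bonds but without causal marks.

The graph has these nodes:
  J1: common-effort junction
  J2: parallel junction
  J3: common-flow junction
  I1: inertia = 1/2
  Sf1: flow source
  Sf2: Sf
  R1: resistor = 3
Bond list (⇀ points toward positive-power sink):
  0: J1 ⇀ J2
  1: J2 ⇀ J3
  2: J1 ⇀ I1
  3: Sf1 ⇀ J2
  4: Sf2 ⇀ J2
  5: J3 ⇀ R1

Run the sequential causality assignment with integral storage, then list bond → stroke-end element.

β0 stroke→J1
β1 stroke→J2
β2 stroke→I1
β3 stroke→Sf1
β4 stroke→Sf2
β5 stroke→J3

bond 3 stroke at Sf1  (Sf1 (Sf) sets flow on bond)
bond 4 stroke at Sf2  (Sf2 (Sf) sets flow on bond)
bond 2 stroke at I1  (I1 integral (f out))
bond 0 stroke at J1  (J1: last free bond brings effort in)
bond 1 stroke at J2  (J2 needs exactly one e-in)
bond 5 stroke at J3  (1-jn J3 has f-setter on 1)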